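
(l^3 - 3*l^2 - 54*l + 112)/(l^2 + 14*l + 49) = (l^2 - 10*l + 16)/(l + 7)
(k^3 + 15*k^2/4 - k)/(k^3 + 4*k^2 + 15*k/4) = (4*k^2 + 15*k - 4)/(4*k^2 + 16*k + 15)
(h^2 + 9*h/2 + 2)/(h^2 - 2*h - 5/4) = 2*(h + 4)/(2*h - 5)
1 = 1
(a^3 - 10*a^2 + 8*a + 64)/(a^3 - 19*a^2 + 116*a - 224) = (a + 2)/(a - 7)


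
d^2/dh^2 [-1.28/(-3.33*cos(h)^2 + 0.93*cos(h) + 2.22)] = (56.775168*(1 - cos(h)^2)^2 - 11.892096*cos(h)^3 + 67.344768*cos(h)^2 + 21.141504*cos(h) - 77.914368)/(-3.33*cos(h)^2 + 0.93*cos(h) + 2.22)^3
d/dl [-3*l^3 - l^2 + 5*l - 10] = -9*l^2 - 2*l + 5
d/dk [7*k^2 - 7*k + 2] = 14*k - 7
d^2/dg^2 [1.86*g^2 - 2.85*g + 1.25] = 3.72000000000000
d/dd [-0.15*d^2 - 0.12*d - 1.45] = -0.3*d - 0.12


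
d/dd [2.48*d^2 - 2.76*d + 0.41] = 4.96*d - 2.76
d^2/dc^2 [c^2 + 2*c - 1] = 2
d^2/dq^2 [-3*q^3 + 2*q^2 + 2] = 4 - 18*q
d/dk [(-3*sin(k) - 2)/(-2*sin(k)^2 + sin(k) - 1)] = (-6*sin(k)^2 - 8*sin(k) + 5)*cos(k)/(-sin(k) - cos(2*k) + 2)^2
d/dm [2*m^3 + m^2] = 2*m*(3*m + 1)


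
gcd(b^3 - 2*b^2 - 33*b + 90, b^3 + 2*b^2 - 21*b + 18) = b^2 + 3*b - 18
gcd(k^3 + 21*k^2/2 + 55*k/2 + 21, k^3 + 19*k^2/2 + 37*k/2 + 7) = k^2 + 9*k + 14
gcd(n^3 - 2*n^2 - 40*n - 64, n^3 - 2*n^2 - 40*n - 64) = n^3 - 2*n^2 - 40*n - 64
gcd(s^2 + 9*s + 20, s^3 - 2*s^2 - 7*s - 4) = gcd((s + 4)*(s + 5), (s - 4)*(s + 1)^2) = 1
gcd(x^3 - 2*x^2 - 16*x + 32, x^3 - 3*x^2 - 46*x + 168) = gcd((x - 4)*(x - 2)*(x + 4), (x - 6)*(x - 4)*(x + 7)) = x - 4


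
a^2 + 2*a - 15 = (a - 3)*(a + 5)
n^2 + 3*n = n*(n + 3)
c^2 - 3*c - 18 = (c - 6)*(c + 3)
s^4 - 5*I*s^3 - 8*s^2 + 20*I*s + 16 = (s - 2)*(s + 2)*(s - 4*I)*(s - I)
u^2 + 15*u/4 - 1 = (u - 1/4)*(u + 4)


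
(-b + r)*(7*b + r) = -7*b^2 + 6*b*r + r^2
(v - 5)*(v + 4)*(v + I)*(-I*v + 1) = -I*v^4 + 2*v^3 + I*v^3 - 2*v^2 + 21*I*v^2 - 40*v - I*v - 20*I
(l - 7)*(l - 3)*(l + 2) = l^3 - 8*l^2 + l + 42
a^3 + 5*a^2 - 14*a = a*(a - 2)*(a + 7)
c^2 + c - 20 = (c - 4)*(c + 5)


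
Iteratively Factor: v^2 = (v)*(v)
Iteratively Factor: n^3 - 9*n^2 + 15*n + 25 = (n - 5)*(n^2 - 4*n - 5) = (n - 5)^2*(n + 1)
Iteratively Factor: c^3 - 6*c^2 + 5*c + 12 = (c - 4)*(c^2 - 2*c - 3) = (c - 4)*(c + 1)*(c - 3)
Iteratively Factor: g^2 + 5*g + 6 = (g + 3)*(g + 2)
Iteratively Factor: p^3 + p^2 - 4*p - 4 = (p + 2)*(p^2 - p - 2) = (p + 1)*(p + 2)*(p - 2)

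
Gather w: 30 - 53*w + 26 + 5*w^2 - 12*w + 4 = 5*w^2 - 65*w + 60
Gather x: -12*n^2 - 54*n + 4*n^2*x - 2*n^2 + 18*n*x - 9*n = -14*n^2 - 63*n + x*(4*n^2 + 18*n)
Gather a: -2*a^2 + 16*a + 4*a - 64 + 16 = -2*a^2 + 20*a - 48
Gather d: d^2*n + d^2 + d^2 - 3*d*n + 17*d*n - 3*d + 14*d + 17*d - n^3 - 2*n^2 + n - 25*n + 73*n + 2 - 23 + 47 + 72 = d^2*(n + 2) + d*(14*n + 28) - n^3 - 2*n^2 + 49*n + 98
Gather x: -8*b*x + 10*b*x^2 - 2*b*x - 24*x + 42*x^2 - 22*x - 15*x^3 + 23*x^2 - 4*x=-15*x^3 + x^2*(10*b + 65) + x*(-10*b - 50)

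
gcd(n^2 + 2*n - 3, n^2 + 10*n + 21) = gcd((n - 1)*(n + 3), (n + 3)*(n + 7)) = n + 3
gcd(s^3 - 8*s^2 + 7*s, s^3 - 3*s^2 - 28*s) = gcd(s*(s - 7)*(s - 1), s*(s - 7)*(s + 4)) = s^2 - 7*s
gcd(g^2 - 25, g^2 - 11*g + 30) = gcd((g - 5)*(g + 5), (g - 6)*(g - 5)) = g - 5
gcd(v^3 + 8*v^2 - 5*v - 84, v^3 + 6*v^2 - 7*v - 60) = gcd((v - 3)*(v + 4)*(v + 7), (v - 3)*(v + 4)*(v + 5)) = v^2 + v - 12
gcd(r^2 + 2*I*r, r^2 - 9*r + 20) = 1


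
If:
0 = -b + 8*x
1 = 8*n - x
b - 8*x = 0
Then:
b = 8*x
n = x/8 + 1/8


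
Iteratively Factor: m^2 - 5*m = (m)*(m - 5)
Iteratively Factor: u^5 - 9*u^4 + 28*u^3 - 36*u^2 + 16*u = (u - 2)*(u^4 - 7*u^3 + 14*u^2 - 8*u) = (u - 4)*(u - 2)*(u^3 - 3*u^2 + 2*u) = (u - 4)*(u - 2)^2*(u^2 - u) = (u - 4)*(u - 2)^2*(u - 1)*(u)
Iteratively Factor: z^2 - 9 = (z - 3)*(z + 3)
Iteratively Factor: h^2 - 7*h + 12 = (h - 3)*(h - 4)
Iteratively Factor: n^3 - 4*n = (n - 2)*(n^2 + 2*n) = n*(n - 2)*(n + 2)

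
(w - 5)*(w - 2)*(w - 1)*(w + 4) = w^4 - 4*w^3 - 15*w^2 + 58*w - 40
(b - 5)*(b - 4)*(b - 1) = b^3 - 10*b^2 + 29*b - 20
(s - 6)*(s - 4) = s^2 - 10*s + 24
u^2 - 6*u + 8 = (u - 4)*(u - 2)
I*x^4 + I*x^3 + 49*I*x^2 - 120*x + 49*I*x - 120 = (x - 8*I)*(x + 3*I)*(x + 5*I)*(I*x + I)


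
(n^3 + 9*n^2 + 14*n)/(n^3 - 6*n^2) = (n^2 + 9*n + 14)/(n*(n - 6))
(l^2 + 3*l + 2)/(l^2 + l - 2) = (l + 1)/(l - 1)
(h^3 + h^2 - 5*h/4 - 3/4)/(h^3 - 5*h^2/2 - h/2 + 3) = (4*h^3 + 4*h^2 - 5*h - 3)/(2*(2*h^3 - 5*h^2 - h + 6))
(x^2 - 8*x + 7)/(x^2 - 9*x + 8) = (x - 7)/(x - 8)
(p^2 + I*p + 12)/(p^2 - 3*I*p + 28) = (p - 3*I)/(p - 7*I)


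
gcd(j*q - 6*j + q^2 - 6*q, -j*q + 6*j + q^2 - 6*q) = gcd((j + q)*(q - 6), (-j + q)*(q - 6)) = q - 6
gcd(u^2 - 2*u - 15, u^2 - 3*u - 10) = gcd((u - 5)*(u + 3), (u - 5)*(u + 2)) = u - 5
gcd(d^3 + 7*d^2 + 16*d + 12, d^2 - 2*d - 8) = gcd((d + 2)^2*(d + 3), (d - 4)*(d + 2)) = d + 2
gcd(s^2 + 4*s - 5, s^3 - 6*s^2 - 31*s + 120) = s + 5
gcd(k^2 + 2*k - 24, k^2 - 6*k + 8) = k - 4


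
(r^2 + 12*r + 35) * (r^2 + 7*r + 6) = r^4 + 19*r^3 + 125*r^2 + 317*r + 210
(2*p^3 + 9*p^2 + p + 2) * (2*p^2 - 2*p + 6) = 4*p^5 + 14*p^4 - 4*p^3 + 56*p^2 + 2*p + 12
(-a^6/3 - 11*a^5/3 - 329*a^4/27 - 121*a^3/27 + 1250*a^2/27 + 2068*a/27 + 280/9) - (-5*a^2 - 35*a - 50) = -a^6/3 - 11*a^5/3 - 329*a^4/27 - 121*a^3/27 + 1385*a^2/27 + 3013*a/27 + 730/9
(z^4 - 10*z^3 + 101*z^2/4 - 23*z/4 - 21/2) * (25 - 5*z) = -5*z^5 + 75*z^4 - 1505*z^3/4 + 660*z^2 - 365*z/4 - 525/2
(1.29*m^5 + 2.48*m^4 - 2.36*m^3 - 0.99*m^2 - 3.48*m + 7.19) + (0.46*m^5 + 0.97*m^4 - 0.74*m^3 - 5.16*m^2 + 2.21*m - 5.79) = 1.75*m^5 + 3.45*m^4 - 3.1*m^3 - 6.15*m^2 - 1.27*m + 1.4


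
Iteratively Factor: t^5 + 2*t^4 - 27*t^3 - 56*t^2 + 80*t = (t + 4)*(t^4 - 2*t^3 - 19*t^2 + 20*t) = t*(t + 4)*(t^3 - 2*t^2 - 19*t + 20) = t*(t - 5)*(t + 4)*(t^2 + 3*t - 4) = t*(t - 5)*(t - 1)*(t + 4)*(t + 4)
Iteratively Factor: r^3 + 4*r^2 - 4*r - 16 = (r + 4)*(r^2 - 4) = (r - 2)*(r + 4)*(r + 2)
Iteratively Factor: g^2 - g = (g - 1)*(g)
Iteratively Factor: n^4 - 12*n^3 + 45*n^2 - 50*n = (n - 5)*(n^3 - 7*n^2 + 10*n) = (n - 5)^2*(n^2 - 2*n) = (n - 5)^2*(n - 2)*(n)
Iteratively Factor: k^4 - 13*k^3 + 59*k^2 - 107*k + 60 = (k - 5)*(k^3 - 8*k^2 + 19*k - 12) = (k - 5)*(k - 4)*(k^2 - 4*k + 3) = (k - 5)*(k - 4)*(k - 1)*(k - 3)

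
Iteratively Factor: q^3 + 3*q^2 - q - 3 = (q + 1)*(q^2 + 2*q - 3) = (q - 1)*(q + 1)*(q + 3)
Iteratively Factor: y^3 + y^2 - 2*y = (y)*(y^2 + y - 2) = y*(y + 2)*(y - 1)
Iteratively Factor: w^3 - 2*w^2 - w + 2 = (w + 1)*(w^2 - 3*w + 2) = (w - 1)*(w + 1)*(w - 2)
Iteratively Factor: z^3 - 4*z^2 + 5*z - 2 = (z - 2)*(z^2 - 2*z + 1) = (z - 2)*(z - 1)*(z - 1)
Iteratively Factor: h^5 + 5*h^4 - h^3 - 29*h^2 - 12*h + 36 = (h + 2)*(h^4 + 3*h^3 - 7*h^2 - 15*h + 18) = (h - 2)*(h + 2)*(h^3 + 5*h^2 + 3*h - 9) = (h - 2)*(h + 2)*(h + 3)*(h^2 + 2*h - 3) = (h - 2)*(h + 2)*(h + 3)^2*(h - 1)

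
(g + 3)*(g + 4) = g^2 + 7*g + 12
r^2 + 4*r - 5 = (r - 1)*(r + 5)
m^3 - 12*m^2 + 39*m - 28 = (m - 7)*(m - 4)*(m - 1)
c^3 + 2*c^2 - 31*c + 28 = (c - 4)*(c - 1)*(c + 7)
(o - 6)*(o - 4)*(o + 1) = o^3 - 9*o^2 + 14*o + 24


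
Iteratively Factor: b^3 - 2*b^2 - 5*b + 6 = (b - 3)*(b^2 + b - 2) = (b - 3)*(b - 1)*(b + 2)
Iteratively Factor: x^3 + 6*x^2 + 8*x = (x + 2)*(x^2 + 4*x) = x*(x + 2)*(x + 4)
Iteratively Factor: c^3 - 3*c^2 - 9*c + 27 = (c + 3)*(c^2 - 6*c + 9) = (c - 3)*(c + 3)*(c - 3)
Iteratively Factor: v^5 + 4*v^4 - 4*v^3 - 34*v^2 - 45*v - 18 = (v - 3)*(v^4 + 7*v^3 + 17*v^2 + 17*v + 6) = (v - 3)*(v + 1)*(v^3 + 6*v^2 + 11*v + 6) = (v - 3)*(v + 1)*(v + 2)*(v^2 + 4*v + 3) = (v - 3)*(v + 1)*(v + 2)*(v + 3)*(v + 1)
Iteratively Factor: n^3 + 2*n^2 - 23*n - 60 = (n + 3)*(n^2 - n - 20) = (n - 5)*(n + 3)*(n + 4)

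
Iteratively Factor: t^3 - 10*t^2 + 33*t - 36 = (t - 3)*(t^2 - 7*t + 12) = (t - 4)*(t - 3)*(t - 3)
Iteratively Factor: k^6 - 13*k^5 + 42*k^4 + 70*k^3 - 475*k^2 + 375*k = (k - 5)*(k^5 - 8*k^4 + 2*k^3 + 80*k^2 - 75*k) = (k - 5)*(k - 1)*(k^4 - 7*k^3 - 5*k^2 + 75*k) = k*(k - 5)*(k - 1)*(k^3 - 7*k^2 - 5*k + 75) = k*(k - 5)^2*(k - 1)*(k^2 - 2*k - 15) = k*(k - 5)^2*(k - 1)*(k + 3)*(k - 5)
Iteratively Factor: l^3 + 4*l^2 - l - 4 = (l - 1)*(l^2 + 5*l + 4) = (l - 1)*(l + 4)*(l + 1)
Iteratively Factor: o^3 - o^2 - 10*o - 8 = (o + 1)*(o^2 - 2*o - 8) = (o + 1)*(o + 2)*(o - 4)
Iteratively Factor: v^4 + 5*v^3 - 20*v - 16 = (v + 1)*(v^3 + 4*v^2 - 4*v - 16) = (v + 1)*(v + 4)*(v^2 - 4) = (v + 1)*(v + 2)*(v + 4)*(v - 2)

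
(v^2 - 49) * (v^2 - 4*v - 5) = v^4 - 4*v^3 - 54*v^2 + 196*v + 245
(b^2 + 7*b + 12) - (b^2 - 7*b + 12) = 14*b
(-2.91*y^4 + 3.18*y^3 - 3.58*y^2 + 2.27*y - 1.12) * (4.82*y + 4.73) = -14.0262*y^5 + 1.5633*y^4 - 2.2142*y^3 - 5.992*y^2 + 5.3387*y - 5.2976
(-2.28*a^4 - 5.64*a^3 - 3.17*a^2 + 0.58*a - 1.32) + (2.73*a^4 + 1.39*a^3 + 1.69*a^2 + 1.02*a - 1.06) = 0.45*a^4 - 4.25*a^3 - 1.48*a^2 + 1.6*a - 2.38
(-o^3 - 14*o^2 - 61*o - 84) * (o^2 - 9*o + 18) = -o^5 - 5*o^4 + 47*o^3 + 213*o^2 - 342*o - 1512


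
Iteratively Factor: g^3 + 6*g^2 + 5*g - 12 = (g + 3)*(g^2 + 3*g - 4) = (g + 3)*(g + 4)*(g - 1)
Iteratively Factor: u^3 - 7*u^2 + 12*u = (u)*(u^2 - 7*u + 12) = u*(u - 3)*(u - 4)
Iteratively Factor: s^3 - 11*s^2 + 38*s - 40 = (s - 2)*(s^2 - 9*s + 20) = (s - 4)*(s - 2)*(s - 5)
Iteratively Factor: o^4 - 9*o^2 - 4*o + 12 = (o + 2)*(o^3 - 2*o^2 - 5*o + 6) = (o + 2)^2*(o^2 - 4*o + 3) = (o - 1)*(o + 2)^2*(o - 3)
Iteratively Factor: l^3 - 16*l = (l + 4)*(l^2 - 4*l) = l*(l + 4)*(l - 4)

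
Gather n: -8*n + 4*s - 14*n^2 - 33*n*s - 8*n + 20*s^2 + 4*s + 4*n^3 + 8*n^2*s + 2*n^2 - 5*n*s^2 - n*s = 4*n^3 + n^2*(8*s - 12) + n*(-5*s^2 - 34*s - 16) + 20*s^2 + 8*s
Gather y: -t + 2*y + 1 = -t + 2*y + 1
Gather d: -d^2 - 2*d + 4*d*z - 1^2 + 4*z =-d^2 + d*(4*z - 2) + 4*z - 1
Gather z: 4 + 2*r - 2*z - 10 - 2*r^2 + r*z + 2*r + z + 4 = -2*r^2 + 4*r + z*(r - 1) - 2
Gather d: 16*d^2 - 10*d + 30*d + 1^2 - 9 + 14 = 16*d^2 + 20*d + 6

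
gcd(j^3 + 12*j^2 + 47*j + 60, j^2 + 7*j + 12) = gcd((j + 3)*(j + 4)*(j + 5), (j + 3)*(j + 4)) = j^2 + 7*j + 12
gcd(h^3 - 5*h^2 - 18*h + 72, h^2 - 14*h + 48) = h - 6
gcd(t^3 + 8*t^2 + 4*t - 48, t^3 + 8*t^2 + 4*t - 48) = t^3 + 8*t^2 + 4*t - 48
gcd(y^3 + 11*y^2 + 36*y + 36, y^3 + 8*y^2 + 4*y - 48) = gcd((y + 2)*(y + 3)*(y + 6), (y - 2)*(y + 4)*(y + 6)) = y + 6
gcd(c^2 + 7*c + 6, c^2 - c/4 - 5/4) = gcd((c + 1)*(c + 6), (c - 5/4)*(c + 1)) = c + 1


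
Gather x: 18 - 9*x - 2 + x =16 - 8*x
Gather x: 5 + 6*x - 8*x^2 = -8*x^2 + 6*x + 5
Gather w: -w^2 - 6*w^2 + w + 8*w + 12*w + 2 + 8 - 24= -7*w^2 + 21*w - 14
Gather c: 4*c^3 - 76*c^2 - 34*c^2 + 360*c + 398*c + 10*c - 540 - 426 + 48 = 4*c^3 - 110*c^2 + 768*c - 918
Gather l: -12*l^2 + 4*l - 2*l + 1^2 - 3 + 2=-12*l^2 + 2*l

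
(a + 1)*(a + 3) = a^2 + 4*a + 3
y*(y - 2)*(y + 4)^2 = y^4 + 6*y^3 - 32*y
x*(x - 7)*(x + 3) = x^3 - 4*x^2 - 21*x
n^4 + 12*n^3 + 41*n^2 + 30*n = n*(n + 1)*(n + 5)*(n + 6)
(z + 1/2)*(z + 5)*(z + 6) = z^3 + 23*z^2/2 + 71*z/2 + 15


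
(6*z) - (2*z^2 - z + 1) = -2*z^2 + 7*z - 1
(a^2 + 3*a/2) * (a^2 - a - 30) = a^4 + a^3/2 - 63*a^2/2 - 45*a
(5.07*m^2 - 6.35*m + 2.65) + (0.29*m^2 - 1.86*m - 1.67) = 5.36*m^2 - 8.21*m + 0.98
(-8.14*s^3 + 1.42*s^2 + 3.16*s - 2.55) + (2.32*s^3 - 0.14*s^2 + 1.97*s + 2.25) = -5.82*s^3 + 1.28*s^2 + 5.13*s - 0.3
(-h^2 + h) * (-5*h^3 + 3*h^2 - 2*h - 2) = 5*h^5 - 8*h^4 + 5*h^3 - 2*h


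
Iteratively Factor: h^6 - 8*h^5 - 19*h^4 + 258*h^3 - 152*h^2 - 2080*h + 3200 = (h - 2)*(h^5 - 6*h^4 - 31*h^3 + 196*h^2 + 240*h - 1600) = (h - 4)*(h - 2)*(h^4 - 2*h^3 - 39*h^2 + 40*h + 400) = (h - 5)*(h - 4)*(h - 2)*(h^3 + 3*h^2 - 24*h - 80) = (h - 5)^2*(h - 4)*(h - 2)*(h^2 + 8*h + 16) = (h - 5)^2*(h - 4)*(h - 2)*(h + 4)*(h + 4)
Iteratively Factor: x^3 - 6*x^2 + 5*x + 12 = (x - 4)*(x^2 - 2*x - 3) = (x - 4)*(x + 1)*(x - 3)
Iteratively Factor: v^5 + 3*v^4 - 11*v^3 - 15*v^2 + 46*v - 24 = (v + 4)*(v^4 - v^3 - 7*v^2 + 13*v - 6) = (v - 1)*(v + 4)*(v^3 - 7*v + 6) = (v - 1)*(v + 3)*(v + 4)*(v^2 - 3*v + 2) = (v - 2)*(v - 1)*(v + 3)*(v + 4)*(v - 1)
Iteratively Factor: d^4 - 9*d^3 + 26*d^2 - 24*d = (d - 2)*(d^3 - 7*d^2 + 12*d) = (d - 4)*(d - 2)*(d^2 - 3*d) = (d - 4)*(d - 3)*(d - 2)*(d)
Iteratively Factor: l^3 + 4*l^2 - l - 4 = (l - 1)*(l^2 + 5*l + 4) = (l - 1)*(l + 1)*(l + 4)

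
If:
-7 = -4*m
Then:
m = 7/4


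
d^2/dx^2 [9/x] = 18/x^3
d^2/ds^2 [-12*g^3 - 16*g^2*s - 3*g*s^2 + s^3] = -6*g + 6*s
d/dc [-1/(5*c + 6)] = 5/(5*c + 6)^2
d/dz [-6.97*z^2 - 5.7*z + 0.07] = -13.94*z - 5.7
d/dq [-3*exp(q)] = -3*exp(q)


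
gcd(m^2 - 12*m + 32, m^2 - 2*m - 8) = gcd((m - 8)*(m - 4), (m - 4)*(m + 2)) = m - 4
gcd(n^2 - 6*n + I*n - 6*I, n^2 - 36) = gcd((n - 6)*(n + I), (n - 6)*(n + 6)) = n - 6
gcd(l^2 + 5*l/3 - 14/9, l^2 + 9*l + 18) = 1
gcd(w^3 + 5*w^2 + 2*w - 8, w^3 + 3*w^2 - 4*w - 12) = w + 2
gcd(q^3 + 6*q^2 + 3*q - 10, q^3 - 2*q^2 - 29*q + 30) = q^2 + 4*q - 5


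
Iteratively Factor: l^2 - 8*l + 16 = (l - 4)*(l - 4)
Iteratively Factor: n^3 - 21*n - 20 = (n + 1)*(n^2 - n - 20) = (n - 5)*(n + 1)*(n + 4)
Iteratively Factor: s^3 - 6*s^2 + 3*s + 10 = (s - 2)*(s^2 - 4*s - 5) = (s - 2)*(s + 1)*(s - 5)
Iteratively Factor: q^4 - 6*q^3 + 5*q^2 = (q)*(q^3 - 6*q^2 + 5*q) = q*(q - 1)*(q^2 - 5*q) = q*(q - 5)*(q - 1)*(q)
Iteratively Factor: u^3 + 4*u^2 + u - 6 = (u + 3)*(u^2 + u - 2) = (u + 2)*(u + 3)*(u - 1)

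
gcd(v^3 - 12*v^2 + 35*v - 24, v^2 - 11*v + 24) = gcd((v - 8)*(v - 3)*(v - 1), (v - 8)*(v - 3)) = v^2 - 11*v + 24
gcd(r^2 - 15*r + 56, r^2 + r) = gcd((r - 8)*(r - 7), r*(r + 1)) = 1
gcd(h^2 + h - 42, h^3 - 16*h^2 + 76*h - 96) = h - 6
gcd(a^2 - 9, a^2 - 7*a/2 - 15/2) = 1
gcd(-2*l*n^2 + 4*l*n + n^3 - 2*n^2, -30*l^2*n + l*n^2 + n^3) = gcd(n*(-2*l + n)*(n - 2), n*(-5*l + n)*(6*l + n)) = n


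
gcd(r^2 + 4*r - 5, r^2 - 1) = r - 1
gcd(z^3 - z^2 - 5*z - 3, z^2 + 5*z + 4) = z + 1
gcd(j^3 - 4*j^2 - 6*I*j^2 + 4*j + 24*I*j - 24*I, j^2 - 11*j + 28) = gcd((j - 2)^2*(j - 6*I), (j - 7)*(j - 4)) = 1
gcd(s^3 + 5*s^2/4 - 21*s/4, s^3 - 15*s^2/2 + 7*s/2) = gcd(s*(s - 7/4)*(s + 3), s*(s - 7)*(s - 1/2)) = s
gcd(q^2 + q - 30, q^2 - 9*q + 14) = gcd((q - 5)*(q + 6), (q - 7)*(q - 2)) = 1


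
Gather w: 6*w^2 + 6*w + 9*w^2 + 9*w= 15*w^2 + 15*w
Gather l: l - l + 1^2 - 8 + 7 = 0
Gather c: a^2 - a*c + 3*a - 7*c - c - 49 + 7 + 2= a^2 + 3*a + c*(-a - 8) - 40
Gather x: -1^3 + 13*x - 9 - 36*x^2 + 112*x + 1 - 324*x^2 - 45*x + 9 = -360*x^2 + 80*x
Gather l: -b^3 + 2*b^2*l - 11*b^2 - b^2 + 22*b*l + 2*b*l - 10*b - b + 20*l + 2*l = -b^3 - 12*b^2 - 11*b + l*(2*b^2 + 24*b + 22)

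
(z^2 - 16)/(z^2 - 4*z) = (z + 4)/z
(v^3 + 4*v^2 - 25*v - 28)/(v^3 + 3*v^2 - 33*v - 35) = (v - 4)/(v - 5)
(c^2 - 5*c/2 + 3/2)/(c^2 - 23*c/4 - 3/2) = 2*(-2*c^2 + 5*c - 3)/(-4*c^2 + 23*c + 6)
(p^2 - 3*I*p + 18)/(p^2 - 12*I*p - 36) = (p + 3*I)/(p - 6*I)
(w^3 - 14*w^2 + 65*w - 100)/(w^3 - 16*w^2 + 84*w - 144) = (w^2 - 10*w + 25)/(w^2 - 12*w + 36)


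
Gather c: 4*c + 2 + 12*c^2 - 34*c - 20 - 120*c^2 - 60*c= -108*c^2 - 90*c - 18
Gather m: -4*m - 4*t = -4*m - 4*t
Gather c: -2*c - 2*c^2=-2*c^2 - 2*c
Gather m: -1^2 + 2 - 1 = 0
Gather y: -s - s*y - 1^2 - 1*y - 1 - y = -s + y*(-s - 2) - 2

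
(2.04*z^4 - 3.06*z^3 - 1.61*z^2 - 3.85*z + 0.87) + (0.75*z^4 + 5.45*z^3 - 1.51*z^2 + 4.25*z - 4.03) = 2.79*z^4 + 2.39*z^3 - 3.12*z^2 + 0.4*z - 3.16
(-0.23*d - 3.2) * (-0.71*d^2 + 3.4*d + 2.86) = 0.1633*d^3 + 1.49*d^2 - 11.5378*d - 9.152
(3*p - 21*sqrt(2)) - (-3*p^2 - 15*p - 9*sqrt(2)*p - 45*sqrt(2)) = 3*p^2 + 9*sqrt(2)*p + 18*p + 24*sqrt(2)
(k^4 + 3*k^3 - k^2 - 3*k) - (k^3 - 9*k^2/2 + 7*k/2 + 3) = k^4 + 2*k^3 + 7*k^2/2 - 13*k/2 - 3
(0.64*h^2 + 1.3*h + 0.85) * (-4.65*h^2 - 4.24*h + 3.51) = -2.976*h^4 - 8.7586*h^3 - 7.2181*h^2 + 0.959*h + 2.9835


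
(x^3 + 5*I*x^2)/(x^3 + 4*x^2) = (x + 5*I)/(x + 4)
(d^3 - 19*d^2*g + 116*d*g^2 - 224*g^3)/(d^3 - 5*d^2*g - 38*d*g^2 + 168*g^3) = (d - 8*g)/(d + 6*g)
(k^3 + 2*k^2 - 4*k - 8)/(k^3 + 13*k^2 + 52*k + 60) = (k^2 - 4)/(k^2 + 11*k + 30)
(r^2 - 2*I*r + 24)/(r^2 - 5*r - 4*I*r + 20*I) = (r^2 - 2*I*r + 24)/(r^2 - 5*r - 4*I*r + 20*I)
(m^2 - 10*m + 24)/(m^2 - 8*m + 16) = (m - 6)/(m - 4)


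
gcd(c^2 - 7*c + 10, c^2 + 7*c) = 1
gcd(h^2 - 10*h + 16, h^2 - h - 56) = h - 8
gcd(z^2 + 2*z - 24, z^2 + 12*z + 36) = z + 6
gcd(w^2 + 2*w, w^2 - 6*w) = w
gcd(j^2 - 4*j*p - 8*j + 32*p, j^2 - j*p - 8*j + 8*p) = j - 8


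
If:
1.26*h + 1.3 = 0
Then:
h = -1.03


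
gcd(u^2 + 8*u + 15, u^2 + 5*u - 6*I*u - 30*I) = u + 5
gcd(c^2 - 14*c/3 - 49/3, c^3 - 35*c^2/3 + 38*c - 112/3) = c - 7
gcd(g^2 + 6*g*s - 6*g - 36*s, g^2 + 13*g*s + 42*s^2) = g + 6*s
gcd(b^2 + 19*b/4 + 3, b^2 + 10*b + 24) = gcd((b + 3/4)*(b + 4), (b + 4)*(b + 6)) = b + 4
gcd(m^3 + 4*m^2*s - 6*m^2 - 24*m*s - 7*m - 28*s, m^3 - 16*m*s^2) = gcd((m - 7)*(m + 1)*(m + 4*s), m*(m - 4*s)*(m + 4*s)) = m + 4*s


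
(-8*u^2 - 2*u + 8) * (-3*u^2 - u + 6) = 24*u^4 + 14*u^3 - 70*u^2 - 20*u + 48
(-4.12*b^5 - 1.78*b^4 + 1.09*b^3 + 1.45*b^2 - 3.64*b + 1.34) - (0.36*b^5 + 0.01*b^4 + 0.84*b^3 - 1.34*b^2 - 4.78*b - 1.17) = -4.48*b^5 - 1.79*b^4 + 0.25*b^3 + 2.79*b^2 + 1.14*b + 2.51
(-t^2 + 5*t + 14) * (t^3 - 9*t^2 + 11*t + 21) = -t^5 + 14*t^4 - 42*t^3 - 92*t^2 + 259*t + 294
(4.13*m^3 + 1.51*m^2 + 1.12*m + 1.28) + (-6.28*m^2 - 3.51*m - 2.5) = 4.13*m^3 - 4.77*m^2 - 2.39*m - 1.22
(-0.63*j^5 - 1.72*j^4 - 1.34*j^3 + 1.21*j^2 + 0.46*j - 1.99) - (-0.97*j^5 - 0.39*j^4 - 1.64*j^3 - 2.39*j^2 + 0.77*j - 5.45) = 0.34*j^5 - 1.33*j^4 + 0.3*j^3 + 3.6*j^2 - 0.31*j + 3.46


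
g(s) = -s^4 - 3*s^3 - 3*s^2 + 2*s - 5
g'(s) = -4*s^3 - 9*s^2 - 6*s + 2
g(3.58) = -338.20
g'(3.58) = -318.36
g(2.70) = -133.66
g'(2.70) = -158.54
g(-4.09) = -137.94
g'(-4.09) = 149.66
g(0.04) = -4.92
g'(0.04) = 1.75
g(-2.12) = -14.34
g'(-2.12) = 12.38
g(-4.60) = -233.42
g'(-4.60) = 228.50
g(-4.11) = -140.96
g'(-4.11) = 152.34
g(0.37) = -4.84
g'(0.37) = -1.65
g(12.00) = -26333.00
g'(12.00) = -8278.00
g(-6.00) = -773.00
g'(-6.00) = 578.00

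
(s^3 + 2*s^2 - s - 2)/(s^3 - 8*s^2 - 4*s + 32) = (s^2 - 1)/(s^2 - 10*s + 16)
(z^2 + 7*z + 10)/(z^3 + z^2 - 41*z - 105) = (z + 2)/(z^2 - 4*z - 21)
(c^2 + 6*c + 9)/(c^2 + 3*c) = (c + 3)/c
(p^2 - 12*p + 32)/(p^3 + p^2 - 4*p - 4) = (p^2 - 12*p + 32)/(p^3 + p^2 - 4*p - 4)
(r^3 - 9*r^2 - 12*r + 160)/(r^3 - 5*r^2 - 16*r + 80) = (r - 8)/(r - 4)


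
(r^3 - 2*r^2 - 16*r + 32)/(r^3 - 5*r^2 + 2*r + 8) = (r + 4)/(r + 1)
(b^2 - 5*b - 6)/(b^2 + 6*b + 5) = (b - 6)/(b + 5)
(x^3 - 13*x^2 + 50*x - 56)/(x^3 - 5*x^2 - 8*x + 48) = (x^2 - 9*x + 14)/(x^2 - x - 12)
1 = 1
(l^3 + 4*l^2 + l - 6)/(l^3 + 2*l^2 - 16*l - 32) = (l^2 + 2*l - 3)/(l^2 - 16)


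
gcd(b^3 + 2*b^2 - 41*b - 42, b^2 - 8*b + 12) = b - 6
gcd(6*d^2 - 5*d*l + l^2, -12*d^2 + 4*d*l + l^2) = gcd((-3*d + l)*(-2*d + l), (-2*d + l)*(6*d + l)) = 2*d - l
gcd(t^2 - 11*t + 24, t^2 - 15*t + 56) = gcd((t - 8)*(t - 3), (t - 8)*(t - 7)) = t - 8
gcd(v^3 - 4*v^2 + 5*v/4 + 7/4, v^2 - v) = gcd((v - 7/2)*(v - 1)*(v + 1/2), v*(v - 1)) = v - 1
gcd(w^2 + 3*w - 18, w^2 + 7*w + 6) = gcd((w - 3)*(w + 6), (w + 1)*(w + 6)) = w + 6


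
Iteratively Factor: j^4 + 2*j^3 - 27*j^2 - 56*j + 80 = (j - 5)*(j^3 + 7*j^2 + 8*j - 16) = (j - 5)*(j + 4)*(j^2 + 3*j - 4) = (j - 5)*(j - 1)*(j + 4)*(j + 4)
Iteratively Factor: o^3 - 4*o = (o)*(o^2 - 4) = o*(o - 2)*(o + 2)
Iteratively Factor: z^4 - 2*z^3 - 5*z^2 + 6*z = (z)*(z^3 - 2*z^2 - 5*z + 6) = z*(z - 3)*(z^2 + z - 2) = z*(z - 3)*(z + 2)*(z - 1)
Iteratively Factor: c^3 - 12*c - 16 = (c + 2)*(c^2 - 2*c - 8) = (c - 4)*(c + 2)*(c + 2)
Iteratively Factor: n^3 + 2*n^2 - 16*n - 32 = (n - 4)*(n^2 + 6*n + 8) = (n - 4)*(n + 2)*(n + 4)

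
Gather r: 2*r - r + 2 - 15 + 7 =r - 6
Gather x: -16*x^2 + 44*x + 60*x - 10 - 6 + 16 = -16*x^2 + 104*x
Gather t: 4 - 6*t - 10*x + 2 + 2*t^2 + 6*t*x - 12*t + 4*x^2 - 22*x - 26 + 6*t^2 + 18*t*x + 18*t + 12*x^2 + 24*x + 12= 8*t^2 + 24*t*x + 16*x^2 - 8*x - 8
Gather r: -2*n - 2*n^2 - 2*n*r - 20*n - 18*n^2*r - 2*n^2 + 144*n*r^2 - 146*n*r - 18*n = -4*n^2 + 144*n*r^2 - 40*n + r*(-18*n^2 - 148*n)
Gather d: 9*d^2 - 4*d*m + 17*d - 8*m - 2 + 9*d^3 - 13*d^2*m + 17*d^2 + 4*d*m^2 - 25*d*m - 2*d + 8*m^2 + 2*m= 9*d^3 + d^2*(26 - 13*m) + d*(4*m^2 - 29*m + 15) + 8*m^2 - 6*m - 2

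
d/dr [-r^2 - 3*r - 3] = -2*r - 3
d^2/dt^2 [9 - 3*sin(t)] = 3*sin(t)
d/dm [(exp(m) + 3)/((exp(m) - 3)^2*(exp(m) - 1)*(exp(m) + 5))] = (-3*exp(3*m) - 17*exp(2*m) - 13*exp(m) + 81)*exp(m)/(exp(7*m) - exp(6*m) - 39*exp(5*m) + 95*exp(4*m) + 331*exp(3*m) - 1467*exp(2*m) + 1755*exp(m) - 675)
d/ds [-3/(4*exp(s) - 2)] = 3*exp(s)/(2*exp(s) - 1)^2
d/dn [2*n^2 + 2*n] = 4*n + 2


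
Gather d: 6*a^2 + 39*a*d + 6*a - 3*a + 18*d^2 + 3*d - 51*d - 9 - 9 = 6*a^2 + 3*a + 18*d^2 + d*(39*a - 48) - 18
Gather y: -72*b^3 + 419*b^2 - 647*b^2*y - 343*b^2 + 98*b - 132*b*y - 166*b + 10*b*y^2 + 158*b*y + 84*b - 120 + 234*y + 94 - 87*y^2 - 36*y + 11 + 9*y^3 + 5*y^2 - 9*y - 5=-72*b^3 + 76*b^2 + 16*b + 9*y^3 + y^2*(10*b - 82) + y*(-647*b^2 + 26*b + 189) - 20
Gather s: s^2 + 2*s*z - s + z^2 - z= s^2 + s*(2*z - 1) + z^2 - z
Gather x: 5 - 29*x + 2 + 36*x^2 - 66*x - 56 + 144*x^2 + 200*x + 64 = 180*x^2 + 105*x + 15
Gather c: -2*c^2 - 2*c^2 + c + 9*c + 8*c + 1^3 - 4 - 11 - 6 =-4*c^2 + 18*c - 20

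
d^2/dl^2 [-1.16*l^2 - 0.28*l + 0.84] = -2.32000000000000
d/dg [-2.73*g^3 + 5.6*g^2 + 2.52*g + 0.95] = -8.19*g^2 + 11.2*g + 2.52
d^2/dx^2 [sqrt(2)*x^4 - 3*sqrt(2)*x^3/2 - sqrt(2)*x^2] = sqrt(2)*(12*x^2 - 9*x - 2)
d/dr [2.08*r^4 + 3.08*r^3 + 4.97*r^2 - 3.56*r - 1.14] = 8.32*r^3 + 9.24*r^2 + 9.94*r - 3.56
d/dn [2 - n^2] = -2*n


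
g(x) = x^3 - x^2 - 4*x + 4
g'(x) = 3*x^2 - 2*x - 4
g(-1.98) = 0.24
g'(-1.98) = 11.72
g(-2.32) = -4.59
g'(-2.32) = 16.79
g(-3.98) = -58.97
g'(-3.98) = 51.48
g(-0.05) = 4.20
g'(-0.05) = -3.89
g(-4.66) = -100.27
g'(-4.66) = 70.47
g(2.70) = 5.59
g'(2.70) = 12.47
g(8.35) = 483.06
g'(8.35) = 188.47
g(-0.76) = 6.02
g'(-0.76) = -0.75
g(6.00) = 160.00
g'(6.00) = 92.00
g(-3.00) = -20.00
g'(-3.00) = 29.00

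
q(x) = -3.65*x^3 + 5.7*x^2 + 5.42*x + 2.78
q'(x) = -10.95*x^2 + 11.4*x + 5.42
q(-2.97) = 132.58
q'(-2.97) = -125.03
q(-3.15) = 156.35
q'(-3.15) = -139.14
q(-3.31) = 179.66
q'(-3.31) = -152.28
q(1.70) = 10.53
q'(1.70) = -6.85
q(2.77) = -16.05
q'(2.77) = -47.02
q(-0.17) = 2.04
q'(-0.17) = 3.17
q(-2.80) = 112.42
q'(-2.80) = -112.35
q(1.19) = 11.15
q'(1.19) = 3.48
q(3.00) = -28.21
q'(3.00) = -58.93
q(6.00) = -547.90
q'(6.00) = -320.38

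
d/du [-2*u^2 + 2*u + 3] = 2 - 4*u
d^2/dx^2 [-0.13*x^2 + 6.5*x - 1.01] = -0.260000000000000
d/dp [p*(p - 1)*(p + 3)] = 3*p^2 + 4*p - 3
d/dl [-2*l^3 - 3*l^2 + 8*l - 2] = -6*l^2 - 6*l + 8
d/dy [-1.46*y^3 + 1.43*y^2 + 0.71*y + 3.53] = -4.38*y^2 + 2.86*y + 0.71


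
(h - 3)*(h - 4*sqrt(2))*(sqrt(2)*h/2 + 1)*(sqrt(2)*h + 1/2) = h^4 - 11*sqrt(2)*h^3/4 - 3*h^3 - 19*h^2/2 + 33*sqrt(2)*h^2/4 - 2*sqrt(2)*h + 57*h/2 + 6*sqrt(2)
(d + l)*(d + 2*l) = d^2 + 3*d*l + 2*l^2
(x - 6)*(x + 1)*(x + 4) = x^3 - x^2 - 26*x - 24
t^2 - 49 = (t - 7)*(t + 7)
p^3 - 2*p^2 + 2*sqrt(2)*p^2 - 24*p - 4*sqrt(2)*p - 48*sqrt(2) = (p - 6)*(p + 4)*(p + 2*sqrt(2))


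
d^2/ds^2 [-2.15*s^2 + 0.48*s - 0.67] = -4.30000000000000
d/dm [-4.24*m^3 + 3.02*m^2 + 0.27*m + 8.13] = -12.72*m^2 + 6.04*m + 0.27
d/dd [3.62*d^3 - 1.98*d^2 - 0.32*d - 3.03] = 10.86*d^2 - 3.96*d - 0.32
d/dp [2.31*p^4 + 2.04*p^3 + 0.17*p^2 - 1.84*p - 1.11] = 9.24*p^3 + 6.12*p^2 + 0.34*p - 1.84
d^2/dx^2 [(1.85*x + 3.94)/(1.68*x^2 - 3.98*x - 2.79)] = ((1.4876 - 18.648*x)*(-1.68*x^2 + 3.98*x + 2.79) - (1.85*x + 3.94)*(3.36*x - 3.98)*(6.72*x - 7.96))/(-1.68*x^2 + 3.98*x + 2.79)^3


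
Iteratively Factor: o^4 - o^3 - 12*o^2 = (o - 4)*(o^3 + 3*o^2) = o*(o - 4)*(o^2 + 3*o) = o^2*(o - 4)*(o + 3)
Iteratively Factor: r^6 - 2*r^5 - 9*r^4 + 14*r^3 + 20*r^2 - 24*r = (r - 2)*(r^5 - 9*r^3 - 4*r^2 + 12*r) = (r - 2)*(r - 1)*(r^4 + r^3 - 8*r^2 - 12*r) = (r - 3)*(r - 2)*(r - 1)*(r^3 + 4*r^2 + 4*r) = (r - 3)*(r - 2)*(r - 1)*(r + 2)*(r^2 + 2*r) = (r - 3)*(r - 2)*(r - 1)*(r + 2)^2*(r)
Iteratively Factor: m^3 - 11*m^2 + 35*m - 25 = (m - 5)*(m^2 - 6*m + 5) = (m - 5)*(m - 1)*(m - 5)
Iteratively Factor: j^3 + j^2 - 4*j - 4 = (j + 1)*(j^2 - 4) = (j - 2)*(j + 1)*(j + 2)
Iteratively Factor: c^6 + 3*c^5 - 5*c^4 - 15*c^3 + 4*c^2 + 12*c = (c - 1)*(c^5 + 4*c^4 - c^3 - 16*c^2 - 12*c) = (c - 2)*(c - 1)*(c^4 + 6*c^3 + 11*c^2 + 6*c) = (c - 2)*(c - 1)*(c + 2)*(c^3 + 4*c^2 + 3*c) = c*(c - 2)*(c - 1)*(c + 2)*(c^2 + 4*c + 3) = c*(c - 2)*(c - 1)*(c + 1)*(c + 2)*(c + 3)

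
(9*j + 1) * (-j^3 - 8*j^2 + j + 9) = -9*j^4 - 73*j^3 + j^2 + 82*j + 9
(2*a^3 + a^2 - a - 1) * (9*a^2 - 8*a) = 18*a^5 - 7*a^4 - 17*a^3 - a^2 + 8*a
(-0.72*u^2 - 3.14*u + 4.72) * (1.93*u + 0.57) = -1.3896*u^3 - 6.4706*u^2 + 7.3198*u + 2.6904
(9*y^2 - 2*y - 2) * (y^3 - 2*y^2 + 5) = 9*y^5 - 20*y^4 + 2*y^3 + 49*y^2 - 10*y - 10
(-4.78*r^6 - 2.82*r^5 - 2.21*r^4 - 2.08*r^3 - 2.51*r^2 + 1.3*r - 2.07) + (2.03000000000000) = -4.78*r^6 - 2.82*r^5 - 2.21*r^4 - 2.08*r^3 - 2.51*r^2 + 1.3*r - 0.04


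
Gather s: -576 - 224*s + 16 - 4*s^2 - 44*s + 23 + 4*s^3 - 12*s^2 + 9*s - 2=4*s^3 - 16*s^2 - 259*s - 539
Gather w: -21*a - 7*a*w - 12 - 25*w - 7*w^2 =-21*a - 7*w^2 + w*(-7*a - 25) - 12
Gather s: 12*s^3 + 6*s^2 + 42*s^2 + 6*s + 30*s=12*s^3 + 48*s^2 + 36*s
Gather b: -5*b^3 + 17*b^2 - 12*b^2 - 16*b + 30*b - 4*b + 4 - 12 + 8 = -5*b^3 + 5*b^2 + 10*b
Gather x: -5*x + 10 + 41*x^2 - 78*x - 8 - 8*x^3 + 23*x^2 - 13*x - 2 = -8*x^3 + 64*x^2 - 96*x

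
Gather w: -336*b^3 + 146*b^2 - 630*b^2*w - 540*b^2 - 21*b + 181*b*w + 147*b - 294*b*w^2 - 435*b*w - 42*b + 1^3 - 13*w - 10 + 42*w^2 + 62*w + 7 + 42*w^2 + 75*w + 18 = -336*b^3 - 394*b^2 + 84*b + w^2*(84 - 294*b) + w*(-630*b^2 - 254*b + 124) + 16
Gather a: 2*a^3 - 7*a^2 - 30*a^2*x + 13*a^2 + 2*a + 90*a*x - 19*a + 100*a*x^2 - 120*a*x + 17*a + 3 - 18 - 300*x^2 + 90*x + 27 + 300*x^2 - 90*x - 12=2*a^3 + a^2*(6 - 30*x) + a*(100*x^2 - 30*x)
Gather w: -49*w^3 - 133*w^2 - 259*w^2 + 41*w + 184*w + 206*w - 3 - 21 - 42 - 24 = -49*w^3 - 392*w^2 + 431*w - 90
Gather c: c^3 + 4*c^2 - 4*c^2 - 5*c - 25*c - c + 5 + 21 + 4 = c^3 - 31*c + 30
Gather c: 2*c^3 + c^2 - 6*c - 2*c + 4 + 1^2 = 2*c^3 + c^2 - 8*c + 5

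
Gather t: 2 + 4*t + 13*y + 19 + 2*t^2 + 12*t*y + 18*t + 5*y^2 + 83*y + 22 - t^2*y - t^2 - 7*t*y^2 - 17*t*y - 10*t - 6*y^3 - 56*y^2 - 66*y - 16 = t^2*(1 - y) + t*(-7*y^2 - 5*y + 12) - 6*y^3 - 51*y^2 + 30*y + 27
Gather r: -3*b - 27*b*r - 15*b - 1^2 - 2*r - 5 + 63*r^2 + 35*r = -18*b + 63*r^2 + r*(33 - 27*b) - 6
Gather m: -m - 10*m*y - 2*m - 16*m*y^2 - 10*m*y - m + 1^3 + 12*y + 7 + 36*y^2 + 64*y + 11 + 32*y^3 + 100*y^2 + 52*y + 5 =m*(-16*y^2 - 20*y - 4) + 32*y^3 + 136*y^2 + 128*y + 24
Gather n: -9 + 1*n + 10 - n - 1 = 0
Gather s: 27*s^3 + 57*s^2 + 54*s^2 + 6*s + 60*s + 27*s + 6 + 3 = 27*s^3 + 111*s^2 + 93*s + 9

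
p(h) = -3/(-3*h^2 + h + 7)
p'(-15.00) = 0.00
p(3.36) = 0.13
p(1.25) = -0.84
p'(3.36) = -0.10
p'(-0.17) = 0.13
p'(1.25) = -1.54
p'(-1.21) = 12.68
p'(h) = -3*(6*h - 1)/(-3*h^2 + h + 7)^2 = 3*(1 - 6*h)/(-3*h^2 + h + 7)^2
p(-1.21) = -2.15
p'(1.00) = -0.60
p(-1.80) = 0.66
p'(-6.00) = 0.01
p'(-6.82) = 0.01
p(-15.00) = 0.00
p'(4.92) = -0.02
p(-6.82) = 0.02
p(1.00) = -0.60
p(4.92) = 0.05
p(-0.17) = -0.44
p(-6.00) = 0.03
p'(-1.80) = 1.73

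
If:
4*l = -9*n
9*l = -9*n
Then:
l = 0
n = 0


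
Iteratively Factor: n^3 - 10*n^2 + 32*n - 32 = (n - 4)*(n^2 - 6*n + 8) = (n - 4)^2*(n - 2)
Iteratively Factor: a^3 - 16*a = (a)*(a^2 - 16) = a*(a - 4)*(a + 4)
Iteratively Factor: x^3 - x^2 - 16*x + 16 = (x - 1)*(x^2 - 16) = (x - 1)*(x + 4)*(x - 4)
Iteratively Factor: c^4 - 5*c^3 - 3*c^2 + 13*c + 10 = (c + 1)*(c^3 - 6*c^2 + 3*c + 10) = (c - 2)*(c + 1)*(c^2 - 4*c - 5) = (c - 2)*(c + 1)^2*(c - 5)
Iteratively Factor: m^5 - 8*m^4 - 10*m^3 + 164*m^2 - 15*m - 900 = (m + 3)*(m^4 - 11*m^3 + 23*m^2 + 95*m - 300) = (m - 5)*(m + 3)*(m^3 - 6*m^2 - 7*m + 60) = (m - 5)*(m - 4)*(m + 3)*(m^2 - 2*m - 15) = (m - 5)^2*(m - 4)*(m + 3)*(m + 3)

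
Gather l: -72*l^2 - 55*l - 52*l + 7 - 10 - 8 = -72*l^2 - 107*l - 11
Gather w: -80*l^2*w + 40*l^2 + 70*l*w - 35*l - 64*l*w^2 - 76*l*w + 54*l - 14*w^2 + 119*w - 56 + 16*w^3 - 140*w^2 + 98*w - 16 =40*l^2 + 19*l + 16*w^3 + w^2*(-64*l - 154) + w*(-80*l^2 - 6*l + 217) - 72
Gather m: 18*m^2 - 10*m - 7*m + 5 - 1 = 18*m^2 - 17*m + 4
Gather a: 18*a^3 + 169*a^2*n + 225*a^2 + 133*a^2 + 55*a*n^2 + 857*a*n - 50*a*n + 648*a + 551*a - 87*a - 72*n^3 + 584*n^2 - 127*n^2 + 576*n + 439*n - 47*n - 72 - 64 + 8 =18*a^3 + a^2*(169*n + 358) + a*(55*n^2 + 807*n + 1112) - 72*n^3 + 457*n^2 + 968*n - 128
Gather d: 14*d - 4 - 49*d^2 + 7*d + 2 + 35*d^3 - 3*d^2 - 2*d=35*d^3 - 52*d^2 + 19*d - 2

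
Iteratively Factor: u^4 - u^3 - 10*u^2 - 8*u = (u + 1)*(u^3 - 2*u^2 - 8*u) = (u + 1)*(u + 2)*(u^2 - 4*u) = u*(u + 1)*(u + 2)*(u - 4)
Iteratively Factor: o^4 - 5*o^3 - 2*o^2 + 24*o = (o)*(o^3 - 5*o^2 - 2*o + 24) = o*(o + 2)*(o^2 - 7*o + 12) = o*(o - 3)*(o + 2)*(o - 4)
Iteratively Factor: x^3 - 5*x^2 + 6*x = (x)*(x^2 - 5*x + 6) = x*(x - 2)*(x - 3)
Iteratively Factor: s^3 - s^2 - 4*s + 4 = (s - 1)*(s^2 - 4) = (s - 2)*(s - 1)*(s + 2)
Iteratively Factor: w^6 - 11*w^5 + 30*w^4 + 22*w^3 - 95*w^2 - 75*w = (w + 1)*(w^5 - 12*w^4 + 42*w^3 - 20*w^2 - 75*w) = (w - 3)*(w + 1)*(w^4 - 9*w^3 + 15*w^2 + 25*w) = (w - 3)*(w + 1)^2*(w^3 - 10*w^2 + 25*w) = (w - 5)*(w - 3)*(w + 1)^2*(w^2 - 5*w) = (w - 5)^2*(w - 3)*(w + 1)^2*(w)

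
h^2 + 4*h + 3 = (h + 1)*(h + 3)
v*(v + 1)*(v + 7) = v^3 + 8*v^2 + 7*v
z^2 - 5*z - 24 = (z - 8)*(z + 3)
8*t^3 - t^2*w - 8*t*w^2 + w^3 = (-8*t + w)*(-t + w)*(t + w)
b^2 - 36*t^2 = (b - 6*t)*(b + 6*t)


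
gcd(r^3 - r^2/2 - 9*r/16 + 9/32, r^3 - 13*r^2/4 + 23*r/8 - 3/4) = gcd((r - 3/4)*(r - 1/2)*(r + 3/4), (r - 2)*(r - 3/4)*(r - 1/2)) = r^2 - 5*r/4 + 3/8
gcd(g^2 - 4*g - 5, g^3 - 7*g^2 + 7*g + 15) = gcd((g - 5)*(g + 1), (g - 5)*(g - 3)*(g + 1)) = g^2 - 4*g - 5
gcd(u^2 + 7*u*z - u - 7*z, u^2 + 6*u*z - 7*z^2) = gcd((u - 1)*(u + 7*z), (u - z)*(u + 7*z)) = u + 7*z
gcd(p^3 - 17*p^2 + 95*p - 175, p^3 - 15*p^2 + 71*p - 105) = p^2 - 12*p + 35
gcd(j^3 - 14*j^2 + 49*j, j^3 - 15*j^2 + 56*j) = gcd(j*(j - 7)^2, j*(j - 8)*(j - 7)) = j^2 - 7*j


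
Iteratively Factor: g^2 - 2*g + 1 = (g - 1)*(g - 1)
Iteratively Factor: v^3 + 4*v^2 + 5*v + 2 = (v + 2)*(v^2 + 2*v + 1) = (v + 1)*(v + 2)*(v + 1)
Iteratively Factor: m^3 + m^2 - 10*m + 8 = (m - 2)*(m^2 + 3*m - 4) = (m - 2)*(m + 4)*(m - 1)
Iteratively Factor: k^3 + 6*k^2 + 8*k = (k + 4)*(k^2 + 2*k) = (k + 2)*(k + 4)*(k)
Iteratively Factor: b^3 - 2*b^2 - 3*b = (b - 3)*(b^2 + b) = (b - 3)*(b + 1)*(b)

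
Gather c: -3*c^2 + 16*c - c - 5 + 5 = -3*c^2 + 15*c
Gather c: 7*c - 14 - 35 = 7*c - 49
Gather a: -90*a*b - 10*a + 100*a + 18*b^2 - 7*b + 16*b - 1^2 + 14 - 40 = a*(90 - 90*b) + 18*b^2 + 9*b - 27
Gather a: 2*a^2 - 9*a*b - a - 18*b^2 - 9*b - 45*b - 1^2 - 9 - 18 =2*a^2 + a*(-9*b - 1) - 18*b^2 - 54*b - 28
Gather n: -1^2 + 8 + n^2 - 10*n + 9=n^2 - 10*n + 16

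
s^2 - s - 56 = (s - 8)*(s + 7)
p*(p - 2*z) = p^2 - 2*p*z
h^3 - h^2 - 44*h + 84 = (h - 6)*(h - 2)*(h + 7)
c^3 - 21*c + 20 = (c - 4)*(c - 1)*(c + 5)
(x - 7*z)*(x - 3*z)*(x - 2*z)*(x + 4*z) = x^4 - 8*x^3*z - 7*x^2*z^2 + 122*x*z^3 - 168*z^4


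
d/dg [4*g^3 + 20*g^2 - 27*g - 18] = 12*g^2 + 40*g - 27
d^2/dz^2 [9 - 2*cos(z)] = 2*cos(z)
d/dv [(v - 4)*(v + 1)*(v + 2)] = 3*v^2 - 2*v - 10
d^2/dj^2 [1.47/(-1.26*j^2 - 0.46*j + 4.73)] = (4.667544*j^2 + 1.704024*j - 1.47*(2.52*j + 0.46)*(5.04*j + 0.92) - 17.521812)/(1.26*j^2 + 0.46*j - 4.73)^3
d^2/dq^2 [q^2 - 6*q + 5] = 2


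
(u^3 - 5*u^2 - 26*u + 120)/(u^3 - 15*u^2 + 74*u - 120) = (u + 5)/(u - 5)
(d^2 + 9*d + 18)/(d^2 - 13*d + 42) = (d^2 + 9*d + 18)/(d^2 - 13*d + 42)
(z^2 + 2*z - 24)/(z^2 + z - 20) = (z + 6)/(z + 5)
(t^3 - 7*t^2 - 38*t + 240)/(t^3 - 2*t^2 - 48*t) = (t - 5)/t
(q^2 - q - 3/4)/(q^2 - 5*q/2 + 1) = (4*q^2 - 4*q - 3)/(2*(2*q^2 - 5*q + 2))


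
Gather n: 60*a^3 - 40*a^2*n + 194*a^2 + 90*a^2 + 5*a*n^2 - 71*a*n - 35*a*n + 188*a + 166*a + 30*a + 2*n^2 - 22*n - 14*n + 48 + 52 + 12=60*a^3 + 284*a^2 + 384*a + n^2*(5*a + 2) + n*(-40*a^2 - 106*a - 36) + 112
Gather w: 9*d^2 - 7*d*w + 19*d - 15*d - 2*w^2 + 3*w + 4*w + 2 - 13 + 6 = 9*d^2 + 4*d - 2*w^2 + w*(7 - 7*d) - 5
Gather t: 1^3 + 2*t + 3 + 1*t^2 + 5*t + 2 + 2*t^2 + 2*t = 3*t^2 + 9*t + 6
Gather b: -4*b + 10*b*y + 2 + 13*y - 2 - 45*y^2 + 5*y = b*(10*y - 4) - 45*y^2 + 18*y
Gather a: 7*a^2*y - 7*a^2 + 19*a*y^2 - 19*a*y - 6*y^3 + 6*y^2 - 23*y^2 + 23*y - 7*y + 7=a^2*(7*y - 7) + a*(19*y^2 - 19*y) - 6*y^3 - 17*y^2 + 16*y + 7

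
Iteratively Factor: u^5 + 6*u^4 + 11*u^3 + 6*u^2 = (u + 1)*(u^4 + 5*u^3 + 6*u^2) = (u + 1)*(u + 2)*(u^3 + 3*u^2) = (u + 1)*(u + 2)*(u + 3)*(u^2) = u*(u + 1)*(u + 2)*(u + 3)*(u)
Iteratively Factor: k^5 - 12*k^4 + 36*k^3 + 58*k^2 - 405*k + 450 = (k + 3)*(k^4 - 15*k^3 + 81*k^2 - 185*k + 150) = (k - 2)*(k + 3)*(k^3 - 13*k^2 + 55*k - 75) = (k - 3)*(k - 2)*(k + 3)*(k^2 - 10*k + 25) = (k - 5)*(k - 3)*(k - 2)*(k + 3)*(k - 5)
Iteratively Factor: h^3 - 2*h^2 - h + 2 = (h + 1)*(h^2 - 3*h + 2) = (h - 1)*(h + 1)*(h - 2)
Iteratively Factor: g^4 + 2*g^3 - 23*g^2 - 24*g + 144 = (g + 4)*(g^3 - 2*g^2 - 15*g + 36) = (g + 4)^2*(g^2 - 6*g + 9) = (g - 3)*(g + 4)^2*(g - 3)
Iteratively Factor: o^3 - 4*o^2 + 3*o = (o - 1)*(o^2 - 3*o) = o*(o - 1)*(o - 3)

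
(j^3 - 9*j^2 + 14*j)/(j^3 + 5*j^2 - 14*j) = (j - 7)/(j + 7)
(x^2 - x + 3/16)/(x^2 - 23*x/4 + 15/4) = (x - 1/4)/(x - 5)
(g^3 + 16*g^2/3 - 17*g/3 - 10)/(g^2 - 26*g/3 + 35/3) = (g^2 + 7*g + 6)/(g - 7)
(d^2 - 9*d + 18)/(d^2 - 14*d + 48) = (d - 3)/(d - 8)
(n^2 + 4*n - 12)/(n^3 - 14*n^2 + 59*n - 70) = (n + 6)/(n^2 - 12*n + 35)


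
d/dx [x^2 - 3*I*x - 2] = 2*x - 3*I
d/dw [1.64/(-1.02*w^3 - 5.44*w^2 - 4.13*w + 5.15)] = (5.0184*w^2 + 17.8432*w + 6.7732)/(1.02*w^3 + 5.44*w^2 + 4.13*w - 5.15)^2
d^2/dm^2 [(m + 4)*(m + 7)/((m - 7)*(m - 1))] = 2*(19*m^3 + 63*m^2 - 903*m + 2261)/(m^6 - 24*m^5 + 213*m^4 - 848*m^3 + 1491*m^2 - 1176*m + 343)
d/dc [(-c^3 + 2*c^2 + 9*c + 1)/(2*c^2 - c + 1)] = (-2*c^4 + 2*c^3 - 23*c^2 + 10)/(4*c^4 - 4*c^3 + 5*c^2 - 2*c + 1)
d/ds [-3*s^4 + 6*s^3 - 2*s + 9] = -12*s^3 + 18*s^2 - 2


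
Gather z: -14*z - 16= -14*z - 16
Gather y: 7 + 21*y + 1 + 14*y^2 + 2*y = 14*y^2 + 23*y + 8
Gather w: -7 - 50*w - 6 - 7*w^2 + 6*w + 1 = -7*w^2 - 44*w - 12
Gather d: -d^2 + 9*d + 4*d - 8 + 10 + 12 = -d^2 + 13*d + 14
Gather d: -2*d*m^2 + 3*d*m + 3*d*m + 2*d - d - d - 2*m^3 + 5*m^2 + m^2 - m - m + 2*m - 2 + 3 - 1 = d*(-2*m^2 + 6*m) - 2*m^3 + 6*m^2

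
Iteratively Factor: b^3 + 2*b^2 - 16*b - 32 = (b - 4)*(b^2 + 6*b + 8) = (b - 4)*(b + 4)*(b + 2)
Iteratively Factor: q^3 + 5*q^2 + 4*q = (q + 1)*(q^2 + 4*q) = q*(q + 1)*(q + 4)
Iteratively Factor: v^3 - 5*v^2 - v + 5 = (v - 5)*(v^2 - 1) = (v - 5)*(v - 1)*(v + 1)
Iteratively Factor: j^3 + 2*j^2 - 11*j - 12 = (j + 4)*(j^2 - 2*j - 3) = (j - 3)*(j + 4)*(j + 1)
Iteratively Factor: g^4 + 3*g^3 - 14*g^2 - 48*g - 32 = (g + 4)*(g^3 - g^2 - 10*g - 8) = (g + 1)*(g + 4)*(g^2 - 2*g - 8) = (g - 4)*(g + 1)*(g + 4)*(g + 2)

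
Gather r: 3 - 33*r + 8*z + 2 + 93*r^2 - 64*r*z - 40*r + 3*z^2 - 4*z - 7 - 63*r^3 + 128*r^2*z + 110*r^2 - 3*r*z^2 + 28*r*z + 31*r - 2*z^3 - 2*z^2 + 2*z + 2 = -63*r^3 + r^2*(128*z + 203) + r*(-3*z^2 - 36*z - 42) - 2*z^3 + z^2 + 6*z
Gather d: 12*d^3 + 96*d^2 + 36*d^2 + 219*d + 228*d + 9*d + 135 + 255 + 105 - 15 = 12*d^3 + 132*d^2 + 456*d + 480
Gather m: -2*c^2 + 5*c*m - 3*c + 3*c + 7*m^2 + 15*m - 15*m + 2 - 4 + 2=-2*c^2 + 5*c*m + 7*m^2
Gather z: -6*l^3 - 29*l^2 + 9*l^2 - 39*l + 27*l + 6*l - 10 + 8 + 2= -6*l^3 - 20*l^2 - 6*l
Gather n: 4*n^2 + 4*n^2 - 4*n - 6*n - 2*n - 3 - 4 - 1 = 8*n^2 - 12*n - 8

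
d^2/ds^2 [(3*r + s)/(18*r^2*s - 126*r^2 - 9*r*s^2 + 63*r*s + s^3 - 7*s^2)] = 2*((3*r + s)*(18*r^2 - 18*r*s + 63*r + 3*s^2 - 14*s)^2 + (-18*r^2 + 18*r*s - 63*r - 3*s^2 + 14*s + (3*r + s)*(9*r - 3*s + 7))*(18*r^2*s - 126*r^2 - 9*r*s^2 + 63*r*s + s^3 - 7*s^2))/(18*r^2*s - 126*r^2 - 9*r*s^2 + 63*r*s + s^3 - 7*s^2)^3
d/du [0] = 0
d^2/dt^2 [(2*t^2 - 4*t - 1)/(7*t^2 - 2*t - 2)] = 6*(-56*t^3 - 21*t^2 - 42*t + 2)/(343*t^6 - 294*t^5 - 210*t^4 + 160*t^3 + 60*t^2 - 24*t - 8)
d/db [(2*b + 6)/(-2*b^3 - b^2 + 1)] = 2*(-2*b^3 - b^2 + 2*b*(b + 3)*(3*b + 1) + 1)/(2*b^3 + b^2 - 1)^2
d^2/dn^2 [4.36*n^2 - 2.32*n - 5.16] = 8.72000000000000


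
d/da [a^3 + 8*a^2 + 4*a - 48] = 3*a^2 + 16*a + 4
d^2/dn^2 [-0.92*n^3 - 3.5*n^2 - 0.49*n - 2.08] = -5.52*n - 7.0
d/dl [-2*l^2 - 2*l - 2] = -4*l - 2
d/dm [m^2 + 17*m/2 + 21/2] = 2*m + 17/2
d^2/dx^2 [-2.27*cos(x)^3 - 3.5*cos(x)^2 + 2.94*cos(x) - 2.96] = -1.2375*cos(x) + 7.0*cos(2*x) + 5.1075*cos(3*x)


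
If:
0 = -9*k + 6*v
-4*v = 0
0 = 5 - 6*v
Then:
No Solution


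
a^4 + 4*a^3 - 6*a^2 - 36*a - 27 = (a - 3)*(a + 1)*(a + 3)^2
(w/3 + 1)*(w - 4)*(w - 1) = w^3/3 - 2*w^2/3 - 11*w/3 + 4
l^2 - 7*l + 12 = (l - 4)*(l - 3)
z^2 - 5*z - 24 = (z - 8)*(z + 3)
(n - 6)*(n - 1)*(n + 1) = n^3 - 6*n^2 - n + 6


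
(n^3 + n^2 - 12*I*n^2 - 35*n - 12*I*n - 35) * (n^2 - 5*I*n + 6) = n^5 + n^4 - 17*I*n^4 - 89*n^3 - 17*I*n^3 - 89*n^2 + 103*I*n^2 - 210*n + 103*I*n - 210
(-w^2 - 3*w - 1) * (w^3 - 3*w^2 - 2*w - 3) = -w^5 + 10*w^3 + 12*w^2 + 11*w + 3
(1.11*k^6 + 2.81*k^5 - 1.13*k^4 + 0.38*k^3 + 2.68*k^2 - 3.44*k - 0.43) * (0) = 0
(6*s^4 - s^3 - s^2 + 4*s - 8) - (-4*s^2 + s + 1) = 6*s^4 - s^3 + 3*s^2 + 3*s - 9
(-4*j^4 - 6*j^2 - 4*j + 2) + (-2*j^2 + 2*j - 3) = -4*j^4 - 8*j^2 - 2*j - 1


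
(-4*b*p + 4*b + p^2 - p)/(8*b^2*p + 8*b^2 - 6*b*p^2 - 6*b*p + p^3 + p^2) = (p - 1)/(-2*b*p - 2*b + p^2 + p)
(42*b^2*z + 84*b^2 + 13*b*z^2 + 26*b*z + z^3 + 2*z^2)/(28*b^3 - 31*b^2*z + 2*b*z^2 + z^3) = (6*b*z + 12*b + z^2 + 2*z)/(4*b^2 - 5*b*z + z^2)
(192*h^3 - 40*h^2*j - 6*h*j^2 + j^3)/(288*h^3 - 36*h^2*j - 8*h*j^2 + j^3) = (4*h - j)/(6*h - j)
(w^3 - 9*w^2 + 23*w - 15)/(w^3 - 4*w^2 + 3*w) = (w - 5)/w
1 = 1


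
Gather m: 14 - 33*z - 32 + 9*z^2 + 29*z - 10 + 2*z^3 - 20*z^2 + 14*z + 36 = 2*z^3 - 11*z^2 + 10*z + 8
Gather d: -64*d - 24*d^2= -24*d^2 - 64*d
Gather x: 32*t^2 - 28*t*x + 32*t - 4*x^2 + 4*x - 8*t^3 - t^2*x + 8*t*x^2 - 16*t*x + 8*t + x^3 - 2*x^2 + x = -8*t^3 + 32*t^2 + 40*t + x^3 + x^2*(8*t - 6) + x*(-t^2 - 44*t + 5)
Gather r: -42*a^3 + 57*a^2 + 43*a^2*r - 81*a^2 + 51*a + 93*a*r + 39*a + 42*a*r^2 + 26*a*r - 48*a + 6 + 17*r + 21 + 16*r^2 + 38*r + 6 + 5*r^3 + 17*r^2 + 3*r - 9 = -42*a^3 - 24*a^2 + 42*a + 5*r^3 + r^2*(42*a + 33) + r*(43*a^2 + 119*a + 58) + 24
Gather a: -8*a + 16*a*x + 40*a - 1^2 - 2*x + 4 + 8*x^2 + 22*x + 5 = a*(16*x + 32) + 8*x^2 + 20*x + 8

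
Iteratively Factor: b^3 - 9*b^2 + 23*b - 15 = (b - 1)*(b^2 - 8*b + 15) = (b - 3)*(b - 1)*(b - 5)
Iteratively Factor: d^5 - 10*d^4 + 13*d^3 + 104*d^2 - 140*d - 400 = (d + 2)*(d^4 - 12*d^3 + 37*d^2 + 30*d - 200) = (d - 4)*(d + 2)*(d^3 - 8*d^2 + 5*d + 50) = (d - 5)*(d - 4)*(d + 2)*(d^2 - 3*d - 10) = (d - 5)^2*(d - 4)*(d + 2)*(d + 2)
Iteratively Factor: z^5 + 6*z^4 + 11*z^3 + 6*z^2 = (z + 2)*(z^4 + 4*z^3 + 3*z^2) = z*(z + 2)*(z^3 + 4*z^2 + 3*z) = z*(z + 1)*(z + 2)*(z^2 + 3*z) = z*(z + 1)*(z + 2)*(z + 3)*(z)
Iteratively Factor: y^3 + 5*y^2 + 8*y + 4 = (y + 2)*(y^2 + 3*y + 2) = (y + 1)*(y + 2)*(y + 2)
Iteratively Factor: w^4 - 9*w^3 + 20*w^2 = (w)*(w^3 - 9*w^2 + 20*w) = w^2*(w^2 - 9*w + 20) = w^2*(w - 4)*(w - 5)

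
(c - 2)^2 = c^2 - 4*c + 4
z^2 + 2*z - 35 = (z - 5)*(z + 7)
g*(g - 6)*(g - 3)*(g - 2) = g^4 - 11*g^3 + 36*g^2 - 36*g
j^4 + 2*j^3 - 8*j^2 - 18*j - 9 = (j - 3)*(j + 1)^2*(j + 3)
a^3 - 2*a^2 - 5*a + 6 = (a - 3)*(a - 1)*(a + 2)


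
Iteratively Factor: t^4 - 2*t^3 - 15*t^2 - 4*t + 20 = (t - 1)*(t^3 - t^2 - 16*t - 20) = (t - 5)*(t - 1)*(t^2 + 4*t + 4) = (t - 5)*(t - 1)*(t + 2)*(t + 2)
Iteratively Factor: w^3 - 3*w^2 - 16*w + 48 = (w - 4)*(w^2 + w - 12) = (w - 4)*(w + 4)*(w - 3)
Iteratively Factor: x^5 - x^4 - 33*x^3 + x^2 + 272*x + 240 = (x + 4)*(x^4 - 5*x^3 - 13*x^2 + 53*x + 60) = (x - 4)*(x + 4)*(x^3 - x^2 - 17*x - 15) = (x - 5)*(x - 4)*(x + 4)*(x^2 + 4*x + 3) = (x - 5)*(x - 4)*(x + 3)*(x + 4)*(x + 1)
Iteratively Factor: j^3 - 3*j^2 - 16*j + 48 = (j - 4)*(j^2 + j - 12) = (j - 4)*(j - 3)*(j + 4)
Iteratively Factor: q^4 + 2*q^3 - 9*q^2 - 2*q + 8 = (q - 2)*(q^3 + 4*q^2 - q - 4) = (q - 2)*(q - 1)*(q^2 + 5*q + 4) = (q - 2)*(q - 1)*(q + 1)*(q + 4)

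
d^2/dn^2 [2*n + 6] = 0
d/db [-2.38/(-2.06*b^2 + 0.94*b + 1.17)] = (2.2372 - 9.8056*b)/(-2.06*b^2 + 0.94*b + 1.17)^2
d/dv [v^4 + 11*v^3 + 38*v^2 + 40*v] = 4*v^3 + 33*v^2 + 76*v + 40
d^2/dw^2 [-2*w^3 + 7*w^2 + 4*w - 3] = 14 - 12*w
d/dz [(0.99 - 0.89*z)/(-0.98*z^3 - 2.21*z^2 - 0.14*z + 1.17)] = (-1.7444*z^3 + 0.9437*z^2 + 4.3758*z - 0.9027)/(0.9604*z^6 + 4.3316*z^5 + 5.1585*z^4 - 1.6744*z^3 - 5.1518*z^2 - 0.3276*z + 1.3689)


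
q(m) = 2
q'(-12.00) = 0.00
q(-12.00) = 2.00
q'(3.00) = 0.00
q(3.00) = 2.00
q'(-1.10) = 0.00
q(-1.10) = 2.00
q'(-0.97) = 0.00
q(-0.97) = 2.00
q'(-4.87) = 0.00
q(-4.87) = 2.00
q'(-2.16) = 0.00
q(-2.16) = 2.00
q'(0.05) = 0.00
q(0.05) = 2.00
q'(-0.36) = 0.00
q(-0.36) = 2.00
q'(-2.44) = 0.00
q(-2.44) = 2.00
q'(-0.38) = 0.00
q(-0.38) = 2.00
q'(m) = 0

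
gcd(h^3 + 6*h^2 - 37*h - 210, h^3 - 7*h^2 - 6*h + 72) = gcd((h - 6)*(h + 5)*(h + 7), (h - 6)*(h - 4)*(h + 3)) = h - 6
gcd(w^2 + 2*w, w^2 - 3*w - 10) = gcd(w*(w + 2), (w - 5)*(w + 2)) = w + 2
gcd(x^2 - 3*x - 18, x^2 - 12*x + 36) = x - 6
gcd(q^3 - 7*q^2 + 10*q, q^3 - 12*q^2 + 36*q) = q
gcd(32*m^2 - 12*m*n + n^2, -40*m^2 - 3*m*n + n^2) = 8*m - n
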